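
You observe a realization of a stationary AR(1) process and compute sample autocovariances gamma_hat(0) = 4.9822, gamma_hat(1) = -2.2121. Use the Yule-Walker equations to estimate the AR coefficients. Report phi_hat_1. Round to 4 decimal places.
\hat\phi_{1} = -0.4440

The Yule-Walker equations for an AR(p) process read, in matrix form,
  Gamma_p phi = r_p,   with   (Gamma_p)_{ij} = gamma(|i - j|),
                       (r_p)_i = gamma(i),   i,j = 1..p.
Substitute the sample gammas (Toeplitz matrix and right-hand side of size 1):
  Gamma_p = [[4.9822]]
  r_p     = [-2.2121]
With p = 1 this is the single equation gamma(0) phi_1 = gamma(1):
  phi_hat_1 = gamma(1) / gamma(0) = -2.2121 / 4.9822 = -0.4440.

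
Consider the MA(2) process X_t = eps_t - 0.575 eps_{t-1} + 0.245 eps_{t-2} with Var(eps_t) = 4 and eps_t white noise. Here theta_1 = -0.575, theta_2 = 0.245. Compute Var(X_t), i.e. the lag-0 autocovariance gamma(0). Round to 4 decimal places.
\gamma(0) = 5.5626

For an MA(q) process X_t = eps_t + sum_i theta_i eps_{t-i} with
Var(eps_t) = sigma^2, the variance is
  gamma(0) = sigma^2 * (1 + sum_i theta_i^2).
  sum_i theta_i^2 = (-0.575)^2 + (0.245)^2 = 0.330625 + 0.060025 = 0.39065.
  gamma(0) = 4 * (1 + 0.39065) = 4 * 1.39065 = 5.5626.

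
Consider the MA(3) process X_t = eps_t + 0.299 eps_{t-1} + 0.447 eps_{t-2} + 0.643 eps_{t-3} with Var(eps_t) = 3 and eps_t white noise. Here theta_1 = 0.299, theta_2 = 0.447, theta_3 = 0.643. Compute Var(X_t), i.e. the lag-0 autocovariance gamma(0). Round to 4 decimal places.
\gamma(0) = 5.1080

For an MA(q) process X_t = eps_t + sum_i theta_i eps_{t-i} with
Var(eps_t) = sigma^2, the variance is
  gamma(0) = sigma^2 * (1 + sum_i theta_i^2).
  sum_i theta_i^2 = (0.299)^2 + (0.447)^2 + (0.643)^2 = 0.089401 + 0.199809 + 0.413449 = 0.702659.
  gamma(0) = 3 * (1 + 0.702659) = 3 * 1.702659 = 5.107977, which rounds to 5.1080.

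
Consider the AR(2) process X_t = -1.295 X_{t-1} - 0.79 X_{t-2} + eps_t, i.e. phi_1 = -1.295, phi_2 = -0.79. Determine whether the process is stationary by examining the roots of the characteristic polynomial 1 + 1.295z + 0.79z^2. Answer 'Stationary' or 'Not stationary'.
\text{Stationary}

The AR(p) characteristic polynomial is P(z) = 1 + 1.295z + 0.79z^2.
Stationarity requires all roots to lie outside the unit circle, i.e. |z| > 1 for every root.
Set 1 + (1.295) z + (0.79) z^2 = 0, i.e. a z^2 + b z + c = 0 with a = 0.79, b = 1.295, c = 1.
Discriminant D = b^2 - 4ac = (1.295)^2 - 4*(0.79)*1 = 1.677025 - (3.16) = -1.482975.
D < 0, so the roots are the complex-conjugate pair z = (-b +/- i sqrt(-D)) / (2a) = -0.8196 +/- 0.7707i.
For a conjugate pair |z|^2 = z * conj(z) = (product of roots) = c/a = 1/(0.79) = 1.265823, so |z| = sqrt(1.265823) = 1.1251 for both roots.
Moduli of all roots: 1.1251, 1.1251.
All moduli strictly greater than 1? Yes.
Verdict: Stationary.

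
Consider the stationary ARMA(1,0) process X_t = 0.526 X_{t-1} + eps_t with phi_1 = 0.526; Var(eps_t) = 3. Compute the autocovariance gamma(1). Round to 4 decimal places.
\gamma(1) = 2.1816

Multiply the model equation by X_{t-k} and take expectations. With theta_0 = psi_0 = 1 and psi_j the MA(infinity) weights, this gives
  gamma(k) - sum_i phi_i gamma(k-i) = c_k,
  c_k = sigma^2 * sum_{j=k..q} theta_j psi_{j-k}   (c_k = 0 for k > q),
using gamma(-m) = gamma(m).
Pure AR (q = 0): c_0 = sigma^2 = 3, c_k = 0 for k >= 1.
Equations for k = 0 and k = 1 (AR order 1):
  gamma(0) = phi_1 gamma(1) + c_0
  gamma(1) = phi_1 gamma(0) + c_1
Substituting the second into the first: gamma(0) (1 - phi_1^2) = c_0 + phi_1 c_1, so
  gamma(0) = c_0 / (1 - phi_1^2) = 3 / (1 - (0.526)^2) = 3 / 0.723324 = 4.147519.
  gamma(1) = phi_1 gamma(0) = (0.526)(4.147519) = 2.181595.
Therefore gamma(1) = 2.1816 (to 4 decimal places).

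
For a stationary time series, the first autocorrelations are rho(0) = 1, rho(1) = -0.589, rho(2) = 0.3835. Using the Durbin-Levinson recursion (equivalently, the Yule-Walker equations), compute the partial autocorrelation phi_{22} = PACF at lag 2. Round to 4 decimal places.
\phi_{22} = 0.0560

The PACF at lag k is phi_{kk}, the last component of the solution
to the Yule-Walker system G_k phi = r_k where
  (G_k)_{ij} = rho(|i - j|), (r_k)_i = rho(i), i,j = 1..k.
Equivalently, Durbin-Levinson gives phi_{kk} iteratively:
  phi_{11} = rho(1)
  phi_{kk} = [rho(k) - sum_{j=1..k-1} phi_{k-1,j} rho(k-j)]
            / [1 - sum_{j=1..k-1} phi_{k-1,j} rho(j)],
  phi_{k,j} = phi_{k-1,j} - phi_{kk} phi_{k-1,k-j},  j = 1..k-1.
Step k = 1:
  phi_11 = rho(1) = -0.589.
Step k = 2:
  phi_22 = [rho(2) - phi_11 rho(1)] / [1 - phi_11 rho(1)] = [0.3835 - (-0.589)(-0.589)] / [1 - (-0.589)(-0.589)]
         = 0.036579 / 0.653079 = 0.056.
Therefore phi_{22} = 0.0560.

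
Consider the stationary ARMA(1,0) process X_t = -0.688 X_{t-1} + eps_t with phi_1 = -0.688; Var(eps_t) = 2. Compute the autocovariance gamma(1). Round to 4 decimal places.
\gamma(1) = -2.6127

Multiply the model equation by X_{t-k} and take expectations. With theta_0 = psi_0 = 1 and psi_j the MA(infinity) weights, this gives
  gamma(k) - sum_i phi_i gamma(k-i) = c_k,
  c_k = sigma^2 * sum_{j=k..q} theta_j psi_{j-k}   (c_k = 0 for k > q),
using gamma(-m) = gamma(m).
Pure AR (q = 0): c_0 = sigma^2 = 2, c_k = 0 for k >= 1.
Equations for k = 0 and k = 1 (AR order 1):
  gamma(0) = phi_1 gamma(1) + c_0
  gamma(1) = phi_1 gamma(0) + c_1
Substituting the second into the first: gamma(0) (1 - phi_1^2) = c_0 + phi_1 c_1, so
  gamma(0) = c_0 / (1 - phi_1^2) = 2 / (1 - (-0.688)^2) = 2 / 0.526656 = 3.797545.
  gamma(1) = phi_1 gamma(0) = (-0.688)(3.797545) = -2.612711.
Therefore gamma(1) = -2.6127 (to 4 decimal places).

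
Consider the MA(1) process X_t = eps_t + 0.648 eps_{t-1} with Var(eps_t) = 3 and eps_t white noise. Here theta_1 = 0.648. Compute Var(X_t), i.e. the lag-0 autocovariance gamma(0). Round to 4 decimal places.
\gamma(0) = 4.2597

For an MA(q) process X_t = eps_t + sum_i theta_i eps_{t-i} with
Var(eps_t) = sigma^2, the variance is
  gamma(0) = sigma^2 * (1 + sum_i theta_i^2).
  sum_i theta_i^2 = (0.648)^2 = 0.419904.
  gamma(0) = 3 * (1 + 0.419904) = 3 * 1.419904 = 4.259712, which rounds to 4.2597.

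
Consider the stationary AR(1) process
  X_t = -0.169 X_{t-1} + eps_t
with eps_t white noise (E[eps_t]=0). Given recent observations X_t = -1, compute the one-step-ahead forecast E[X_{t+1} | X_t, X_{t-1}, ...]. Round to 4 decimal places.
E[X_{t+1} \mid \mathcal F_t] = 0.1690

For an AR(p) model X_t = c + sum_i phi_i X_{t-i} + eps_t, the
one-step-ahead conditional mean is
  E[X_{t+1} | X_t, ...] = c + sum_i phi_i X_{t+1-i}.
Substitute known values:
  E[X_{t+1} | ...] = (-0.169) * (-1)
                   = 0.1690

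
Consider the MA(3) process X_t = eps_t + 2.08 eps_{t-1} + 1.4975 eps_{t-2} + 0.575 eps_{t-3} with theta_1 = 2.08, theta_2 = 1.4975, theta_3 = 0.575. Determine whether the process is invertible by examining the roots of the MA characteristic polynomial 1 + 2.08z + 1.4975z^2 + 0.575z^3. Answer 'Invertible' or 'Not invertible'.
\text{Not invertible}

The MA(q) characteristic polynomial is P(z) = 1 + 2.08z + 1.4975z^2 + 0.575z^3.
Invertibility requires all roots to lie outside the unit circle, i.e. |z| > 1 for every root.
Degree 3: look for a simple real root z0 first, then factor out (1 - z/z0) and solve the remaining quadratic.
Testing z0 = -0.8: P(-0.8) = 1 + (2.08)(-0.8) + (1.4975)(-0.8)^2 + (0.575)(-0.8)^3
  = 1 + (-1.664) + (0.9584) + (-0.2944) = 0.  So z_0 = -0.8 is a root, |z_0| = 0.8.
Divide out the factor (1 + 1.25 z) = (1 - z/z0) (since 1/z0 = -1.25):
  P(z) = (1 + 1.25 z)(1 + (0.83) z + (0.46) z^2)
  [check: z-coef 0.83 - (-1.25) = 2.08; z^2-coef 0.46 - (-1.25)(0.83) = 1.4975; z^3-coef -(-1.25)(0.46) = 0.575.]
Remaining roots from the quadratic factor 1 + (0.83) z + (0.46) z^2:
  Set 1 + (0.83) z + (0.46) z^2 = 0, i.e. a z^2 + b z + c = 0 with a = 0.46, b = 0.83, c = 1.
  Discriminant D = b^2 - 4ac = (0.83)^2 - 4*(0.46)*1 = 0.6889 - (1.84) = -1.1511.
  D < 0, so the roots are the complex-conjugate pair z = (-b +/- i sqrt(-D)) / (2a) = -0.9022 +/- 1.1662i.
  For a conjugate pair |z|^2 = z * conj(z) = (product of roots) = c/a = 1/(0.46) = 2.173913, so |z| = sqrt(2.173913) = 1.4744 for both roots.
Moduli of all roots: 0.8000, 1.4744, 1.4744.
All moduli strictly greater than 1? No.
Verdict: Not invertible.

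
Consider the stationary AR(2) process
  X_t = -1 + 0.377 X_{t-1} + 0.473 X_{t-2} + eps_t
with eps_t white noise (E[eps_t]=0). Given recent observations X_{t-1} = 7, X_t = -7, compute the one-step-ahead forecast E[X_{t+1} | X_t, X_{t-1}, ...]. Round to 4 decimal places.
E[X_{t+1} \mid \mathcal F_t] = -0.3280

For an AR(p) model X_t = c + sum_i phi_i X_{t-i} + eps_t, the
one-step-ahead conditional mean is
  E[X_{t+1} | X_t, ...] = c + sum_i phi_i X_{t+1-i}.
Substitute known values:
  E[X_{t+1} | ...] = -1 + (0.377) * (-7) + (0.473) * (7)
                   = -0.3280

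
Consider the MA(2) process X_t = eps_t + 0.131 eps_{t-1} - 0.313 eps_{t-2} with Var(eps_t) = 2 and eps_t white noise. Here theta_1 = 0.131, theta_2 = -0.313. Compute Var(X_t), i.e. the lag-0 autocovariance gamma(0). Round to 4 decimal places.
\gamma(0) = 2.2303

For an MA(q) process X_t = eps_t + sum_i theta_i eps_{t-i} with
Var(eps_t) = sigma^2, the variance is
  gamma(0) = sigma^2 * (1 + sum_i theta_i^2).
  sum_i theta_i^2 = (0.131)^2 + (-0.313)^2 = 0.017161 + 0.097969 = 0.11513.
  gamma(0) = 2 * (1 + 0.11513) = 2 * 1.11513 = 2.23026, which rounds to 2.2303.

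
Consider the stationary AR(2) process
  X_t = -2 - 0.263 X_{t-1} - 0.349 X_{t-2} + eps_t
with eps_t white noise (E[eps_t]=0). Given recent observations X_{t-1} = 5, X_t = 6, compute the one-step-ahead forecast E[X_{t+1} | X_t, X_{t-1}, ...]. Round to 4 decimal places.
E[X_{t+1} \mid \mathcal F_t] = -5.3230

For an AR(p) model X_t = c + sum_i phi_i X_{t-i} + eps_t, the
one-step-ahead conditional mean is
  E[X_{t+1} | X_t, ...] = c + sum_i phi_i X_{t+1-i}.
Substitute known values:
  E[X_{t+1} | ...] = -2 + (-0.263) * (6) + (-0.349) * (5)
                   = -5.3230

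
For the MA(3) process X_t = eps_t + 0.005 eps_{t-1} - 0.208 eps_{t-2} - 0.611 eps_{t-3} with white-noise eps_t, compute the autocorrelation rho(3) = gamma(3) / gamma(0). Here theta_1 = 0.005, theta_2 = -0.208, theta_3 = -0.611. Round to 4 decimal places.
\rho(3) = -0.4313

For an MA(q) process with theta_0 = 1, the autocovariance is
  gamma(k) = sigma^2 * sum_{i=0..q-k} theta_i * theta_{i+k},
and rho(k) = gamma(k) / gamma(0). Sigma^2 cancels.
  numerator   = (1)*(-0.611) = -0.611.
  denominator = (1)^2 + (0.005)^2 + (-0.208)^2 + (-0.611)^2 = 1.41661.
  rho(3) = -0.611 / 1.41661 = -0.4313.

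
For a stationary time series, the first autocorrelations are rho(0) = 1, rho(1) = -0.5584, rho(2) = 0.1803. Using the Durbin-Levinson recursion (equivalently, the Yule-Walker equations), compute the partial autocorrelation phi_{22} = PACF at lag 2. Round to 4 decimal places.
\phi_{22} = -0.1911

The PACF at lag k is phi_{kk}, the last component of the solution
to the Yule-Walker system G_k phi = r_k where
  (G_k)_{ij} = rho(|i - j|), (r_k)_i = rho(i), i,j = 1..k.
Equivalently, Durbin-Levinson gives phi_{kk} iteratively:
  phi_{11} = rho(1)
  phi_{kk} = [rho(k) - sum_{j=1..k-1} phi_{k-1,j} rho(k-j)]
            / [1 - sum_{j=1..k-1} phi_{k-1,j} rho(j)],
  phi_{k,j} = phi_{k-1,j} - phi_{kk} phi_{k-1,k-j},  j = 1..k-1.
Step k = 1:
  phi_11 = rho(1) = -0.5584.
Step k = 2:
  phi_22 = [rho(2) - phi_11 rho(1)] / [1 - phi_11 rho(1)] = [0.1803 - (-0.5584)(-0.5584)] / [1 - (-0.5584)(-0.5584)]
         = -0.13151056 / 0.68818944 = -0.1911.
Therefore phi_{22} = -0.1911.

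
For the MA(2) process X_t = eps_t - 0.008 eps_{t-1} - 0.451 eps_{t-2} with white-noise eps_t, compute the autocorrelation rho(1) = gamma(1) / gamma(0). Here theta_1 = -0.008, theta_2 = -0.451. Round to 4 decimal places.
\rho(1) = -0.0036

For an MA(q) process with theta_0 = 1, the autocovariance is
  gamma(k) = sigma^2 * sum_{i=0..q-k} theta_i * theta_{i+k},
and rho(k) = gamma(k) / gamma(0). Sigma^2 cancels.
  numerator   = (1)*(-0.008) + (-0.008)*(-0.451) = -0.004392.
  denominator = (1)^2 + (-0.008)^2 + (-0.451)^2 = 1.203465.
  rho(1) = -0.004392 / 1.203465 = -0.0036.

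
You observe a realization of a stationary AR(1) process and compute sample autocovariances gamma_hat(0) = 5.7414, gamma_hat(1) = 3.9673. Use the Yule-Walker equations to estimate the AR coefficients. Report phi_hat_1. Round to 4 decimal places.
\hat\phi_{1} = 0.6910

The Yule-Walker equations for an AR(p) process read, in matrix form,
  Gamma_p phi = r_p,   with   (Gamma_p)_{ij} = gamma(|i - j|),
                       (r_p)_i = gamma(i),   i,j = 1..p.
Substitute the sample gammas (Toeplitz matrix and right-hand side of size 1):
  Gamma_p = [[5.7414]]
  r_p     = [3.9673]
With p = 1 this is the single equation gamma(0) phi_1 = gamma(1):
  phi_hat_1 = gamma(1) / gamma(0) = 3.9673 / 5.7414 = 0.6910.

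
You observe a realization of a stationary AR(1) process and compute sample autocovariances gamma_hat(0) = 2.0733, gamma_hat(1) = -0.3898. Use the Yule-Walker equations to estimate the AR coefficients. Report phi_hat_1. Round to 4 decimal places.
\hat\phi_{1} = -0.1880

The Yule-Walker equations for an AR(p) process read, in matrix form,
  Gamma_p phi = r_p,   with   (Gamma_p)_{ij} = gamma(|i - j|),
                       (r_p)_i = gamma(i),   i,j = 1..p.
Substitute the sample gammas (Toeplitz matrix and right-hand side of size 1):
  Gamma_p = [[2.0733]]
  r_p     = [-0.3898]
With p = 1 this is the single equation gamma(0) phi_1 = gamma(1):
  phi_hat_1 = gamma(1) / gamma(0) = -0.3898 / 2.0733 = -0.1880.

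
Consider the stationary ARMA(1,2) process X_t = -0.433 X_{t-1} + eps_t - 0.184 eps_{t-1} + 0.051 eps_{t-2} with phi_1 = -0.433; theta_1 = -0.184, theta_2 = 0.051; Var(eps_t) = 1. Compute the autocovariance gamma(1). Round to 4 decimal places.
\gamma(1) = -0.8673

Multiply the model equation by X_{t-k} and take expectations. With theta_0 = psi_0 = 1 and psi_j the MA(infinity) weights, this gives
  gamma(k) - sum_i phi_i gamma(k-i) = c_k,
  c_k = sigma^2 * sum_{j=k..q} theta_j psi_{j-k}   (c_k = 0 for k > q),
using gamma(-m) = gamma(m).
psi-weights needed (psi_j = theta_j + sum_i phi_i psi_{j-i}):
  psi_1 = theta_1 + phi_1 = -0.184 + (-0.433) = -0.617
  psi_2 = theta_2 + phi_1 psi_1 = 0.051 + (-0.433)(-0.617) = 0.318161
Right-hand sides:
  c_0 = sigma^2 (1 + theta_1 psi_1 + theta_2 psi_2) = 1 * (1 + (-0.184)(-0.617) + (0.051)(0.318161)) = 1 * 1.129754 = 1.129754
  c_1 = sigma^2 (theta_1 + theta_2 psi_1) = 1 * (-0.184 + (0.051)(-0.617)) = -0.215467
  c_2 = sigma^2 theta_2 = 1 * (0.051) = 0.051
Equations for k = 0 and k = 1 (AR order 1):
  gamma(0) = phi_1 gamma(1) + c_0
  gamma(1) = phi_1 gamma(0) + c_1
Substituting the second into the first: gamma(0) (1 - phi_1^2) = c_0 + phi_1 c_1, so
  gamma(0) = (c_0 + phi_1 c_1) / (1 - phi_1^2) = (1.129754 + (-0.433)(-0.215467)) / (1 - (-0.433)^2) = 1.223051 / 0.812511 = 1.505274.
  gamma(1) = phi_1 gamma(0) + c_1 = (-0.433)(1.505274) + (-0.215467) = -0.867251.
Therefore gamma(1) = -0.8673 (to 4 decimal places).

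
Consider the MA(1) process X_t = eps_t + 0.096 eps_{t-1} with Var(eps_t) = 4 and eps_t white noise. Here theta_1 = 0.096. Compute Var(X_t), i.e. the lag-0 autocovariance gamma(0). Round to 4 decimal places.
\gamma(0) = 4.0369

For an MA(q) process X_t = eps_t + sum_i theta_i eps_{t-i} with
Var(eps_t) = sigma^2, the variance is
  gamma(0) = sigma^2 * (1 + sum_i theta_i^2).
  sum_i theta_i^2 = (0.096)^2 = 0.009216.
  gamma(0) = 4 * (1 + 0.009216) = 4 * 1.009216 = 4.036864, which rounds to 4.0369.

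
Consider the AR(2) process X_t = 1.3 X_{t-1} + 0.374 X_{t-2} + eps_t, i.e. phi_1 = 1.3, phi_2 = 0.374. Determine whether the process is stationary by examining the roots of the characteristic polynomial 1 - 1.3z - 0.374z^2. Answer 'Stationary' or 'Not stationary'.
\text{Not stationary}

The AR(p) characteristic polynomial is P(z) = 1 - 1.3z - 0.374z^2.
Stationarity requires all roots to lie outside the unit circle, i.e. |z| > 1 for every root.
Set 1 + (-1.3) z + (-0.374) z^2 = 0, i.e. a z^2 + b z + c = 0 with a = -0.374, b = -1.3, c = 1.
Discriminant D = b^2 - 4ac = (-1.3)^2 - 4*(-0.374)*1 = 1.69 - (-1.496) = 3.186.
D >= 0, so the roots are real: z = (-b +/- sqrt(D)) / (2a) = (1.3 +/- 1.784937) / (-0.748).
  z_1 = (1.3 + 1.784937) / (-0.748) = -4.1242,   |z_1| = 4.1242.
  z_2 = (1.3 - 1.784937) / (-0.748) = 0.6483,   |z_2| = 0.6483.
Moduli of all roots: 4.1242, 0.6483.
All moduli strictly greater than 1? No.
Verdict: Not stationary.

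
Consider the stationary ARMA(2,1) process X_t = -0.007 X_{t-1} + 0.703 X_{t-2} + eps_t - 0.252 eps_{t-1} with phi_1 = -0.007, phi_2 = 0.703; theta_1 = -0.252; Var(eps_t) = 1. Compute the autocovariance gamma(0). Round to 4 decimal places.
\gamma(0) = 2.1273

Multiply the model equation by X_{t-k} and take expectations. With theta_0 = psi_0 = 1 and psi_j the MA(infinity) weights, this gives
  gamma(k) - sum_i phi_i gamma(k-i) = c_k,
  c_k = sigma^2 * sum_{j=k..q} theta_j psi_{j-k}   (c_k = 0 for k > q),
using gamma(-m) = gamma(m).
psi-weights needed (psi_j = theta_j + sum_i phi_i psi_{j-i}):
  psi_1 = theta_1 + phi_1 = -0.252 + (-0.007) = -0.259
Right-hand sides:
  c_0 = sigma^2 (1 + theta_1 psi_1) = 1 * (1 + (-0.252)(-0.259)) = 1 * 1.065268 = 1.065268
  c_1 = sigma^2 theta_1 = 1 * (-0.252) = -0.252
  c_2 = 0
Equations for k = 0, 1, 2 (AR order 2, c_2 = 0):
  (E0) gamma(0) = phi_1 gamma(1) + phi_2 gamma(2) + c_0
  (E1) gamma(1) = phi_1 gamma(0) + phi_2 gamma(1) + c_1
  (E2) gamma(2) = phi_1 gamma(1) + phi_2 gamma(0)
From (E1): gamma(1) = A gamma(0) + B with
  A = phi_1 / (1 - phi_2) = -0.007 / 0.297 = -0.023569,   B = c_1 / (1 - phi_2) = -0.252 / 0.297 = -0.848485.
Insert (E2) into (E0): gamma(0) (1 - phi_2^2) = phi_1 (1 + phi_2) gamma(1) + c_0.
  phi_1 (1 + phi_2) = (-0.007)(1.703) = -0.011921,   1 - phi_2^2 = 0.505791.
Replace gamma(1) by A gamma(0) + B and collect gamma(0):
  gamma(0) [0.505791 - (-0.011921)(-0.023569)] = (-0.011921)(-0.848485) + 1.065268
  gamma(0) * 0.50551 = 1.075383
  gamma(0) = 1.075383 / 0.50551 = 2.127322.
Therefore gamma(0) = 2.1273 (to 4 decimal places).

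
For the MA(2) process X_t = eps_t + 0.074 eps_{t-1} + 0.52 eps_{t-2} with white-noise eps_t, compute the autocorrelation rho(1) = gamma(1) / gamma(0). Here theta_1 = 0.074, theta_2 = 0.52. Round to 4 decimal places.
\rho(1) = 0.0882

For an MA(q) process with theta_0 = 1, the autocovariance is
  gamma(k) = sigma^2 * sum_{i=0..q-k} theta_i * theta_{i+k},
and rho(k) = gamma(k) / gamma(0). Sigma^2 cancels.
  numerator   = (1)*(0.074) + (0.074)*(0.52) = 0.11248.
  denominator = (1)^2 + (0.074)^2 + (0.52)^2 = 1.275876.
  rho(1) = 0.11248 / 1.275876 = 0.0882.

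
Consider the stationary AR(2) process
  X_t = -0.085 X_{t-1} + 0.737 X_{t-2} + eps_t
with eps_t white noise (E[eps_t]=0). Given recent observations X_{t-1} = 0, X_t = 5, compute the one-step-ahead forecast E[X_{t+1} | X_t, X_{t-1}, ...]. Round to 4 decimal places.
E[X_{t+1} \mid \mathcal F_t] = -0.4250

For an AR(p) model X_t = c + sum_i phi_i X_{t-i} + eps_t, the
one-step-ahead conditional mean is
  E[X_{t+1} | X_t, ...] = c + sum_i phi_i X_{t+1-i}.
Substitute known values:
  E[X_{t+1} | ...] = (-0.085) * (5) + (0.737) * (0)
                   = -0.4250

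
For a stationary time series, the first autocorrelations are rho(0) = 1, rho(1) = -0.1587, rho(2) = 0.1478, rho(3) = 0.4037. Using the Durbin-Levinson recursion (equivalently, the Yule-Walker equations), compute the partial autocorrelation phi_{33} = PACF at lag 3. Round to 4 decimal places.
\phi_{33} = 0.4630

The PACF at lag k is phi_{kk}, the last component of the solution
to the Yule-Walker system G_k phi = r_k where
  (G_k)_{ij} = rho(|i - j|), (r_k)_i = rho(i), i,j = 1..k.
Equivalently, Durbin-Levinson gives phi_{kk} iteratively:
  phi_{11} = rho(1)
  phi_{kk} = [rho(k) - sum_{j=1..k-1} phi_{k-1,j} rho(k-j)]
            / [1 - sum_{j=1..k-1} phi_{k-1,j} rho(j)],
  phi_{k,j} = phi_{k-1,j} - phi_{kk} phi_{k-1,k-j},  j = 1..k-1.
Step k = 1:
  phi_11 = rho(1) = -0.1587.
Step k = 2:
  phi_22 = [rho(2) - phi_11 rho(1)] / [1 - phi_11 rho(1)] = [0.1478 - (-0.1587)(-0.1587)] / [1 - (-0.1587)(-0.1587)]
         = 0.12261431 / 0.97481431 = 0.125782.
  Update: phi_21 = phi_11 - phi_22 phi_11 = -0.1587 - (0.125782)(-0.1587) = -0.138738.
Step k = 3:
  phi_33 = [rho(3) - phi_21 rho(2) - phi_22 rho(1)] / [1 - phi_21 rho(1) - phi_22 rho(2)]
    numerator   = 0.4037 - (-0.138738)(0.1478) - (0.125782)(-0.1587) = 0.44416717
    denominator = 1 - (-0.138738)(-0.1587) - (0.125782)(0.1478) = 0.95939161
  phi_33 = 0.44416717 / 0.95939161 = 0.463.
Therefore phi_{33} = 0.4630.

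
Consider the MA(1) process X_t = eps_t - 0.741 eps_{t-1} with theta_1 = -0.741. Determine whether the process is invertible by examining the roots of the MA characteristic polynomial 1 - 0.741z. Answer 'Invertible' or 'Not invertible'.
\text{Invertible}

The MA(q) characteristic polynomial is P(z) = 1 - 0.741z.
Invertibility requires all roots to lie outside the unit circle, i.e. |z| > 1 for every root.
This is linear in z: 1 + (-0.741) z = 0  =>  z = -1/(-0.741) = 1.349528,  |z| = 1.349528.
Moduli of all roots: 1.3495.
All moduli strictly greater than 1? Yes.
Verdict: Invertible.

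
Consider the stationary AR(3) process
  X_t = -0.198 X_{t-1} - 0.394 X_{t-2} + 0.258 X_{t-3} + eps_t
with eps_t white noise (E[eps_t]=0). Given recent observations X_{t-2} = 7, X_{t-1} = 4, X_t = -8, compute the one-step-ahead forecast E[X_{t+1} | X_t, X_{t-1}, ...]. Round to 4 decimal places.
E[X_{t+1} \mid \mathcal F_t] = 1.8140

For an AR(p) model X_t = c + sum_i phi_i X_{t-i} + eps_t, the
one-step-ahead conditional mean is
  E[X_{t+1} | X_t, ...] = c + sum_i phi_i X_{t+1-i}.
Substitute known values:
  E[X_{t+1} | ...] = (-0.198) * (-8) + (-0.394) * (4) + (0.258) * (7)
                   = 1.8140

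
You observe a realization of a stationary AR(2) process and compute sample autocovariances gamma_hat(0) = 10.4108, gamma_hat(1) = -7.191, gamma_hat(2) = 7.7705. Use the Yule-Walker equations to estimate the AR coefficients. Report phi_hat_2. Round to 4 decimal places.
\hat\phi_{2} = 0.5150

The Yule-Walker equations for an AR(p) process read, in matrix form,
  Gamma_p phi = r_p,   with   (Gamma_p)_{ij} = gamma(|i - j|),
                       (r_p)_i = gamma(i),   i,j = 1..p.
Substitute the sample gammas (Toeplitz matrix and right-hand side of size 2):
  Gamma_p = [[10.4108, -7.191], [-7.191, 10.4108]]
  r_p     = [-7.191, 7.7705]
Written out:
  10.4108 phi_1 - 7.191 phi_2 = -7.191
  -7.191 phi_1 + 10.4108 phi_2 = 7.7705
Solve by Cramer's rule:
  det = gamma(0)^2 - gamma(1)^2 = (10.4108)^2 - (-7.191)^2 = 108.38475664 - 51.710481 = 56.67427564
  phi_hat_1 = [gamma(1) gamma(0) - gamma(1) gamma(2)] / det = [(-7.191)(10.4108) - (-7.191)(7.7705)] / 56.67427564 = -18.9863973 / 56.67427564 = -0.335
  phi_hat_2 = [gamma(0) gamma(2) - gamma(1)^2] / det = [(10.4108)(7.7705) - (-7.191)^2] / 56.67427564 = 29.1866404 / 56.67427564 = 0.515
So phi_hat = [-0.3350, 0.5150].
Therefore phi_hat_2 = 0.5150.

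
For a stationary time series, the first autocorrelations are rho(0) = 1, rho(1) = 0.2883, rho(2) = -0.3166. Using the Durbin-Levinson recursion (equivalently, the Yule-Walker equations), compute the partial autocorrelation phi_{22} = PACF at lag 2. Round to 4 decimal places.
\phi_{22} = -0.4360

The PACF at lag k is phi_{kk}, the last component of the solution
to the Yule-Walker system G_k phi = r_k where
  (G_k)_{ij} = rho(|i - j|), (r_k)_i = rho(i), i,j = 1..k.
Equivalently, Durbin-Levinson gives phi_{kk} iteratively:
  phi_{11} = rho(1)
  phi_{kk} = [rho(k) - sum_{j=1..k-1} phi_{k-1,j} rho(k-j)]
            / [1 - sum_{j=1..k-1} phi_{k-1,j} rho(j)],
  phi_{k,j} = phi_{k-1,j} - phi_{kk} phi_{k-1,k-j},  j = 1..k-1.
Step k = 1:
  phi_11 = rho(1) = 0.2883.
Step k = 2:
  phi_22 = [rho(2) - phi_11 rho(1)] / [1 - phi_11 rho(1)] = [-0.3166 - (0.2883)(0.2883)] / [1 - (0.2883)(0.2883)]
         = -0.39971689 / 0.91688311 = -0.436.
Therefore phi_{22} = -0.4360.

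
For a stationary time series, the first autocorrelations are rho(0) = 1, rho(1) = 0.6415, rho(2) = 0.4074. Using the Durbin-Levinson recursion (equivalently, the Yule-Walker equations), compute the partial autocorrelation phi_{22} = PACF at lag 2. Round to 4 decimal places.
\phi_{22} = -0.0070

The PACF at lag k is phi_{kk}, the last component of the solution
to the Yule-Walker system G_k phi = r_k where
  (G_k)_{ij} = rho(|i - j|), (r_k)_i = rho(i), i,j = 1..k.
Equivalently, Durbin-Levinson gives phi_{kk} iteratively:
  phi_{11} = rho(1)
  phi_{kk} = [rho(k) - sum_{j=1..k-1} phi_{k-1,j} rho(k-j)]
            / [1 - sum_{j=1..k-1} phi_{k-1,j} rho(j)],
  phi_{k,j} = phi_{k-1,j} - phi_{kk} phi_{k-1,k-j},  j = 1..k-1.
Step k = 1:
  phi_11 = rho(1) = 0.6415.
Step k = 2:
  phi_22 = [rho(2) - phi_11 rho(1)] / [1 - phi_11 rho(1)] = [0.4074 - (0.6415)(0.6415)] / [1 - (0.6415)(0.6415)]
         = -0.00412225 / 0.58847775 = -0.007.
Therefore phi_{22} = -0.0070.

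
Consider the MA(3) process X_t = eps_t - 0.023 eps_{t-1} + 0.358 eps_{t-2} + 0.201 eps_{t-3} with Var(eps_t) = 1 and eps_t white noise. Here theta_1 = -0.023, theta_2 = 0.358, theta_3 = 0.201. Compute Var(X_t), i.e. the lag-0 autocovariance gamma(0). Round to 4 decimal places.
\gamma(0) = 1.1691

For an MA(q) process X_t = eps_t + sum_i theta_i eps_{t-i} with
Var(eps_t) = sigma^2, the variance is
  gamma(0) = sigma^2 * (1 + sum_i theta_i^2).
  sum_i theta_i^2 = (-0.023)^2 + (0.358)^2 + (0.201)^2 = 0.000529 + 0.128164 + 0.040401 = 0.169094.
  gamma(0) = 1 * (1 + 0.169094) = 1 * 1.169094 = 1.169094, which rounds to 1.1691.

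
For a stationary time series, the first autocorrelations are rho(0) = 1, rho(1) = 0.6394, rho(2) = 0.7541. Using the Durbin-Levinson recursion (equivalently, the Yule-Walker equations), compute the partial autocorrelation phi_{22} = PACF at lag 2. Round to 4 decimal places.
\phi_{22} = 0.5840

The PACF at lag k is phi_{kk}, the last component of the solution
to the Yule-Walker system G_k phi = r_k where
  (G_k)_{ij} = rho(|i - j|), (r_k)_i = rho(i), i,j = 1..k.
Equivalently, Durbin-Levinson gives phi_{kk} iteratively:
  phi_{11} = rho(1)
  phi_{kk} = [rho(k) - sum_{j=1..k-1} phi_{k-1,j} rho(k-j)]
            / [1 - sum_{j=1..k-1} phi_{k-1,j} rho(j)],
  phi_{k,j} = phi_{k-1,j} - phi_{kk} phi_{k-1,k-j},  j = 1..k-1.
Step k = 1:
  phi_11 = rho(1) = 0.6394.
Step k = 2:
  phi_22 = [rho(2) - phi_11 rho(1)] / [1 - phi_11 rho(1)] = [0.7541 - (0.6394)(0.6394)] / [1 - (0.6394)(0.6394)]
         = 0.34526764 / 0.59116764 = 0.584.
Therefore phi_{22} = 0.5840.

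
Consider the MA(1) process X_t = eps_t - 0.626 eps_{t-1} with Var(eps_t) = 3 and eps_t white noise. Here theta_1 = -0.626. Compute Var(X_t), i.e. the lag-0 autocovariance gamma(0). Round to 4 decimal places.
\gamma(0) = 4.1756

For an MA(q) process X_t = eps_t + sum_i theta_i eps_{t-i} with
Var(eps_t) = sigma^2, the variance is
  gamma(0) = sigma^2 * (1 + sum_i theta_i^2).
  sum_i theta_i^2 = (-0.626)^2 = 0.391876.
  gamma(0) = 3 * (1 + 0.391876) = 3 * 1.391876 = 4.175628, which rounds to 4.1756.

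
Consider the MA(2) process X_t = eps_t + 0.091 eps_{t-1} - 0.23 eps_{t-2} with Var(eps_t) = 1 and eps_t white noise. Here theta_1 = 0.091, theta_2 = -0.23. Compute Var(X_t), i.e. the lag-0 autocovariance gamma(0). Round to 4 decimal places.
\gamma(0) = 1.0612

For an MA(q) process X_t = eps_t + sum_i theta_i eps_{t-i} with
Var(eps_t) = sigma^2, the variance is
  gamma(0) = sigma^2 * (1 + sum_i theta_i^2).
  sum_i theta_i^2 = (0.091)^2 + (-0.23)^2 = 0.008281 + 0.0529 = 0.061181.
  gamma(0) = 1 * (1 + 0.061181) = 1 * 1.061181 = 1.061181, which rounds to 1.0612.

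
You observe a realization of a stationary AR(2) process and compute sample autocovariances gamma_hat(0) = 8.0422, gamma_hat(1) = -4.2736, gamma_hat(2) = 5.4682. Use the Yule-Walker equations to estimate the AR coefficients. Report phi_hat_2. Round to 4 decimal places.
\hat\phi_{2} = 0.5540

The Yule-Walker equations for an AR(p) process read, in matrix form,
  Gamma_p phi = r_p,   with   (Gamma_p)_{ij} = gamma(|i - j|),
                       (r_p)_i = gamma(i),   i,j = 1..p.
Substitute the sample gammas (Toeplitz matrix and right-hand side of size 2):
  Gamma_p = [[8.0422, -4.2736], [-4.2736, 8.0422]]
  r_p     = [-4.2736, 5.4682]
Written out:
  8.0422 phi_1 - 4.2736 phi_2 = -4.2736
  -4.2736 phi_1 + 8.0422 phi_2 = 5.4682
Solve by Cramer's rule:
  det = gamma(0)^2 - gamma(1)^2 = (8.0422)^2 - (-4.2736)^2 = 64.67698084 - 18.26365696 = 46.41332388
  phi_hat_1 = [gamma(1) gamma(0) - gamma(1) gamma(2)] / det = [(-4.2736)(8.0422) - (-4.2736)(5.4682)] / 46.41332388 = -11.0002464 / 46.41332388 = -0.237
  phi_hat_2 = [gamma(0) gamma(2) - gamma(1)^2] / det = [(8.0422)(5.4682) - (-4.2736)^2] / 46.41332388 = 25.71270108 / 46.41332388 = 0.554
So phi_hat = [-0.2370, 0.5540].
Therefore phi_hat_2 = 0.5540.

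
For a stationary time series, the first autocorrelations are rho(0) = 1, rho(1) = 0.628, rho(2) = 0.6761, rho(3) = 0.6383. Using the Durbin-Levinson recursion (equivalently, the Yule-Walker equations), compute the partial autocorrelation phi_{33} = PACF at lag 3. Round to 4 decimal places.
\phi_{33} = 0.2509

The PACF at lag k is phi_{kk}, the last component of the solution
to the Yule-Walker system G_k phi = r_k where
  (G_k)_{ij} = rho(|i - j|), (r_k)_i = rho(i), i,j = 1..k.
Equivalently, Durbin-Levinson gives phi_{kk} iteratively:
  phi_{11} = rho(1)
  phi_{kk} = [rho(k) - sum_{j=1..k-1} phi_{k-1,j} rho(k-j)]
            / [1 - sum_{j=1..k-1} phi_{k-1,j} rho(j)],
  phi_{k,j} = phi_{k-1,j} - phi_{kk} phi_{k-1,k-j},  j = 1..k-1.
Step k = 1:
  phi_11 = rho(1) = 0.628.
Step k = 2:
  phi_22 = [rho(2) - phi_11 rho(1)] / [1 - phi_11 rho(1)] = [0.6761 - (0.628)(0.628)] / [1 - (0.628)(0.628)]
         = 0.281716 / 0.605616 = 0.465173.
  Update: phi_21 = phi_11 - phi_22 phi_11 = 0.628 - (0.465173)(0.628) = 0.335872.
Step k = 3:
  phi_33 = [rho(3) - phi_21 rho(2) - phi_22 rho(1)] / [1 - phi_21 rho(1) - phi_22 rho(2)]
    numerator   = 0.6383 - (0.335872)(0.6761) - (0.465173)(0.628) = 0.1190888
    denominator = 1 - (0.335872)(0.628) - (0.465173)(0.6761) = 0.47456942
  phi_33 = 0.1190888 / 0.47456942 = 0.2509.
Therefore phi_{33} = 0.2509.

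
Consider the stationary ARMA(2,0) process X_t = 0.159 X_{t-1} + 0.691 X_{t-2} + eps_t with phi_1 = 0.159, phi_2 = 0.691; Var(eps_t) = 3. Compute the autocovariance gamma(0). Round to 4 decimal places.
\gamma(0) = 7.8091

Multiply the model equation by X_{t-k} and take expectations. With theta_0 = psi_0 = 1 and psi_j the MA(infinity) weights, this gives
  gamma(k) - sum_i phi_i gamma(k-i) = c_k,
  c_k = sigma^2 * sum_{j=k..q} theta_j psi_{j-k}   (c_k = 0 for k > q),
using gamma(-m) = gamma(m).
Pure AR (q = 0): c_0 = sigma^2 = 3, c_k = 0 for k >= 1.
Equations for k = 0, 1, 2 (AR order 2, c_2 = 0):
  (E0) gamma(0) = phi_1 gamma(1) + phi_2 gamma(2) + c_0
  (E1) gamma(1) = phi_1 gamma(0) + phi_2 gamma(1) + c_1
  (E2) gamma(2) = phi_1 gamma(1) + phi_2 gamma(0)
From (E1): gamma(1) = A gamma(0) + B with
  A = phi_1 / (1 - phi_2) = 0.159 / 0.309 = 0.514563,   B = c_1 / (1 - phi_2) = 0 / 0.309 = 0.
Insert (E2) into (E0): gamma(0) (1 - phi_2^2) = phi_1 (1 + phi_2) gamma(1) + c_0.
  phi_1 (1 + phi_2) = (0.159)(1.691) = 0.268869,   1 - phi_2^2 = 0.522519.
Replace gamma(1) by A gamma(0) + B and collect gamma(0):
  gamma(0) [0.522519 - (0.268869)(0.514563)] = c_0 = 3
  gamma(0) * 0.384169 = 3
  gamma(0) = 3 / 0.384169 = 7.809065.
Therefore gamma(0) = 7.8091 (to 4 decimal places).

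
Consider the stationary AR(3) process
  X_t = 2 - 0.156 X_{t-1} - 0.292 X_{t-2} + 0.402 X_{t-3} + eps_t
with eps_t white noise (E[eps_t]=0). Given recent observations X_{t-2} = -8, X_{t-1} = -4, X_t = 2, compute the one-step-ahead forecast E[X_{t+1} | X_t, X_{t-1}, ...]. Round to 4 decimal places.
E[X_{t+1} \mid \mathcal F_t] = -0.3600

For an AR(p) model X_t = c + sum_i phi_i X_{t-i} + eps_t, the
one-step-ahead conditional mean is
  E[X_{t+1} | X_t, ...] = c + sum_i phi_i X_{t+1-i}.
Substitute known values:
  E[X_{t+1} | ...] = 2 + (-0.156) * (2) + (-0.292) * (-4) + (0.402) * (-8)
                   = -0.3600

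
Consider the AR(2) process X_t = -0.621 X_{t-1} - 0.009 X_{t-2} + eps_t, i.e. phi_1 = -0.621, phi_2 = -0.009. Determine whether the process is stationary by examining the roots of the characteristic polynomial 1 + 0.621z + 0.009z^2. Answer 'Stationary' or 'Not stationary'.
\text{Stationary}

The AR(p) characteristic polynomial is P(z) = 1 + 0.621z + 0.009z^2.
Stationarity requires all roots to lie outside the unit circle, i.e. |z| > 1 for every root.
Set 1 + (0.621) z + (0.009) z^2 = 0, i.e. a z^2 + b z + c = 0 with a = 0.009, b = 0.621, c = 1.
Discriminant D = b^2 - 4ac = (0.621)^2 - 4*(0.009)*1 = 0.385641 - (0.036) = 0.349641.
D >= 0, so the roots are real: z = (-b +/- sqrt(D)) / (2a) = (-0.621 +/- 0.591304) / (0.018).
  z_1 = (-0.621 + 0.591304) / (0.018) = -1.6498,   |z_1| = 1.6498.
  z_2 = (-0.621 - 0.591304) / (0.018) = -67.3502,   |z_2| = 67.3502.
Moduli of all roots: 1.6498, 67.3502.
All moduli strictly greater than 1? Yes.
Verdict: Stationary.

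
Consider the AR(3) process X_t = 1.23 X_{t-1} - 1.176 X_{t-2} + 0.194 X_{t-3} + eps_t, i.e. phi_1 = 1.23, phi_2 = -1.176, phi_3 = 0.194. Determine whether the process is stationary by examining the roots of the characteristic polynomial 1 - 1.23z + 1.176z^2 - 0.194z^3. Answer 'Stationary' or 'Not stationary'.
\text{Stationary}

The AR(p) characteristic polynomial is P(z) = 1 - 1.23z + 1.176z^2 - 0.194z^3.
Stationarity requires all roots to lie outside the unit circle, i.e. |z| > 1 for every root.
Degree 3: look for a simple real root z0 first, then factor out (1 - z/z0) and solve the remaining quadratic.
Testing z0 = 5: P(5) = 1 + (-1.23)(5) + (1.176)(5)^2 + (-0.194)(5)^3
  = 1 + (-6.15) + (29.4) + (-24.25) = 0.  So z_0 = 5 is a root, |z_0| = 5.
Divide out the factor (1 - 0.2 z) = (1 - z/z0) (since 1/z0 = 0.2):
  P(z) = (1 - 0.2 z)(1 + (-1.03) z + (0.97) z^2)
  [check: z-coef -1.03 - (0.2) = -1.23; z^2-coef 0.97 - (0.2)(-1.03) = 1.176; z^3-coef -(0.2)(0.97) = -0.194.]
Remaining roots from the quadratic factor 1 + (-1.03) z + (0.97) z^2:
  Set 1 + (-1.03) z + (0.97) z^2 = 0, i.e. a z^2 + b z + c = 0 with a = 0.97, b = -1.03, c = 1.
  Discriminant D = b^2 - 4ac = (-1.03)^2 - 4*(0.97)*1 = 1.0609 - (3.88) = -2.8191.
  D < 0, so the roots are the complex-conjugate pair z = (-b +/- i sqrt(-D)) / (2a) = 0.5309 +/- 0.8655i.
  For a conjugate pair |z|^2 = z * conj(z) = (product of roots) = c/a = 1/(0.97) = 1.030928, so |z| = sqrt(1.030928) = 1.0153 for both roots.
Moduli of all roots: 5.0000, 1.0153, 1.0153.
All moduli strictly greater than 1? Yes.
Verdict: Stationary.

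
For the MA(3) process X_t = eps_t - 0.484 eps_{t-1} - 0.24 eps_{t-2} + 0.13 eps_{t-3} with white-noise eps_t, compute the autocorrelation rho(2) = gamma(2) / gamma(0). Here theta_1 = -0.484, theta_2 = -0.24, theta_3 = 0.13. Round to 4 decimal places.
\rho(2) = -0.2315

For an MA(q) process with theta_0 = 1, the autocovariance is
  gamma(k) = sigma^2 * sum_{i=0..q-k} theta_i * theta_{i+k},
and rho(k) = gamma(k) / gamma(0). Sigma^2 cancels.
  numerator   = (1)*(-0.24) + (-0.484)*(0.13) = -0.30292.
  denominator = (1)^2 + (-0.484)^2 + (-0.24)^2 + (0.13)^2 = 1.308756.
  rho(2) = -0.30292 / 1.308756 = -0.2315.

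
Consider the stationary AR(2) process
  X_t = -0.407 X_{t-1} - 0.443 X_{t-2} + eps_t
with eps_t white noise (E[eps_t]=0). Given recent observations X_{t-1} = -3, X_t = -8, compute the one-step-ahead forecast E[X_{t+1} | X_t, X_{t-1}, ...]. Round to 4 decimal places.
E[X_{t+1} \mid \mathcal F_t] = 4.5850

For an AR(p) model X_t = c + sum_i phi_i X_{t-i} + eps_t, the
one-step-ahead conditional mean is
  E[X_{t+1} | X_t, ...] = c + sum_i phi_i X_{t+1-i}.
Substitute known values:
  E[X_{t+1} | ...] = (-0.407) * (-8) + (-0.443) * (-3)
                   = 4.5850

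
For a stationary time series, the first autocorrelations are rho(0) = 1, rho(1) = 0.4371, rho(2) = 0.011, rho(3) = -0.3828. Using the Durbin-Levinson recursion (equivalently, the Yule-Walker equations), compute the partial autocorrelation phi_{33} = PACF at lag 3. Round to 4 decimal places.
\phi_{33} = -0.3790

The PACF at lag k is phi_{kk}, the last component of the solution
to the Yule-Walker system G_k phi = r_k where
  (G_k)_{ij} = rho(|i - j|), (r_k)_i = rho(i), i,j = 1..k.
Equivalently, Durbin-Levinson gives phi_{kk} iteratively:
  phi_{11} = rho(1)
  phi_{kk} = [rho(k) - sum_{j=1..k-1} phi_{k-1,j} rho(k-j)]
            / [1 - sum_{j=1..k-1} phi_{k-1,j} rho(j)],
  phi_{k,j} = phi_{k-1,j} - phi_{kk} phi_{k-1,k-j},  j = 1..k-1.
Step k = 1:
  phi_11 = rho(1) = 0.4371.
Step k = 2:
  phi_22 = [rho(2) - phi_11 rho(1)] / [1 - phi_11 rho(1)] = [0.011 - (0.4371)(0.4371)] / [1 - (0.4371)(0.4371)]
         = -0.18005641 / 0.80894359 = -0.222582.
  Update: phi_21 = phi_11 - phi_22 phi_11 = 0.4371 - (-0.222582)(0.4371) = 0.534391.
Step k = 3:
  phi_33 = [rho(3) - phi_21 rho(2) - phi_22 rho(1)] / [1 - phi_21 rho(1) - phi_22 rho(2)]
    numerator   = -0.3828 - (0.534391)(0.011) - (-0.222582)(0.4371) = -0.29138764
    denominator = 1 - (0.534391)(0.4371) - (-0.222582)(0.011) = 0.76886625
  phi_33 = -0.29138764 / 0.76886625 = -0.379.
Therefore phi_{33} = -0.3790.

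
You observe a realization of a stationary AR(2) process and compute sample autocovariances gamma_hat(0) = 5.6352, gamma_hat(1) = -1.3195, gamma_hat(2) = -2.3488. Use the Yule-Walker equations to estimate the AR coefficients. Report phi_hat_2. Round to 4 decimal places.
\hat\phi_{2} = -0.4990

The Yule-Walker equations for an AR(p) process read, in matrix form,
  Gamma_p phi = r_p,   with   (Gamma_p)_{ij} = gamma(|i - j|),
                       (r_p)_i = gamma(i),   i,j = 1..p.
Substitute the sample gammas (Toeplitz matrix and right-hand side of size 2):
  Gamma_p = [[5.6352, -1.3195], [-1.3195, 5.6352]]
  r_p     = [-1.3195, -2.3488]
Written out:
  5.6352 phi_1 - 1.3195 phi_2 = -1.3195
  -1.3195 phi_1 + 5.6352 phi_2 = -2.3488
Solve by Cramer's rule:
  det = gamma(0)^2 - gamma(1)^2 = (5.6352)^2 - (-1.3195)^2 = 31.75547904 - 1.74108025 = 30.01439879
  phi_hat_1 = [gamma(1) gamma(0) - gamma(1) gamma(2)] / det = [(-1.3195)(5.6352) - (-1.3195)(-2.3488)] / 30.01439879 = -10.534888 / 30.01439879 = -0.351
  phi_hat_2 = [gamma(0) gamma(2) - gamma(1)^2] / det = [(5.6352)(-2.3488) - (-1.3195)^2] / 30.01439879 = -14.97703801 / 30.01439879 = -0.499
So phi_hat = [-0.3510, -0.4990].
Therefore phi_hat_2 = -0.4990.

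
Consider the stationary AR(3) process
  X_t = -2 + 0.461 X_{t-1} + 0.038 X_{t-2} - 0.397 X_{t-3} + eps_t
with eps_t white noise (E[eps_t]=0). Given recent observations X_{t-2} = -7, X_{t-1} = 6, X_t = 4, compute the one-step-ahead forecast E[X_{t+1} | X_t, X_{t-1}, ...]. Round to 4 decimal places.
E[X_{t+1} \mid \mathcal F_t] = 2.8510

For an AR(p) model X_t = c + sum_i phi_i X_{t-i} + eps_t, the
one-step-ahead conditional mean is
  E[X_{t+1} | X_t, ...] = c + sum_i phi_i X_{t+1-i}.
Substitute known values:
  E[X_{t+1} | ...] = -2 + (0.461) * (4) + (0.038) * (6) + (-0.397) * (-7)
                   = 2.8510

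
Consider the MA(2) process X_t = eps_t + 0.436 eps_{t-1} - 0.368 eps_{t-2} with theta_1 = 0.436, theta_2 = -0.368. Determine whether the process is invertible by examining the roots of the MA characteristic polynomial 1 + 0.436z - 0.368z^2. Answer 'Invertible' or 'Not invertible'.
\text{Invertible}

The MA(q) characteristic polynomial is P(z) = 1 + 0.436z - 0.368z^2.
Invertibility requires all roots to lie outside the unit circle, i.e. |z| > 1 for every root.
Set 1 + (0.436) z + (-0.368) z^2 = 0, i.e. a z^2 + b z + c = 0 with a = -0.368, b = 0.436, c = 1.
Discriminant D = b^2 - 4ac = (0.436)^2 - 4*(-0.368)*1 = 0.190096 - (-1.472) = 1.662096.
D >= 0, so the roots are real: z = (-b +/- sqrt(D)) / (2a) = (-0.436 +/- 1.289223) / (-0.736).
  z_1 = (-0.436 + 1.289223) / (-0.736) = -1.1593,   |z_1| = 1.1593.
  z_2 = (-0.436 - 1.289223) / (-0.736) = 2.3441,   |z_2| = 2.3441.
Moduli of all roots: 1.1593, 2.3441.
All moduli strictly greater than 1? Yes.
Verdict: Invertible.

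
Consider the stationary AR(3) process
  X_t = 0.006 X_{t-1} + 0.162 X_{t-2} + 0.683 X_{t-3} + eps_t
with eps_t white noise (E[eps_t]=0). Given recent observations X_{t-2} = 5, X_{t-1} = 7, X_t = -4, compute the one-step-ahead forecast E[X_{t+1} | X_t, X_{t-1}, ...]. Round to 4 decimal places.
E[X_{t+1} \mid \mathcal F_t] = 4.5250

For an AR(p) model X_t = c + sum_i phi_i X_{t-i} + eps_t, the
one-step-ahead conditional mean is
  E[X_{t+1} | X_t, ...] = c + sum_i phi_i X_{t+1-i}.
Substitute known values:
  E[X_{t+1} | ...] = (0.006) * (-4) + (0.162) * (7) + (0.683) * (5)
                   = 4.5250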